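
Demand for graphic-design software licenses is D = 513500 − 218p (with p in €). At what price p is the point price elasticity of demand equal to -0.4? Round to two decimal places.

673.00

Ed = −218p/(513500 − 218p). Set this equal to -0.4:
218p = 0.4·(513500 − 218p) ⇒ 218p(1 + 0.4) = 0.4·513500
p = 0.4·513500 / (218·1.4) = 673.0013…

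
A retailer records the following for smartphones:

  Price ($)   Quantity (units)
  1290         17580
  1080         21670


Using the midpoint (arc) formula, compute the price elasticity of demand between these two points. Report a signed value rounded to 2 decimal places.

-1.18

%ΔQ = (21670 − 17580) / [(17580 + 21670)/2] = 4090/19625 = 0.208407…
%ΔP = (1080 − 1290) / [(1290 + 1080)/2] = -210/1185 = -0.177215…
Arc Ed = %ΔQ / %ΔP = (4090/19625) / (-210/1185) = -1.1760…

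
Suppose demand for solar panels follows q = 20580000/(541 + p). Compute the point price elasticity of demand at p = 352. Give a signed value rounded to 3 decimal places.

dq/dp = −20580000/(541 + p)² = -25.8073. At p = 352, q = 23045.9.
Ed = (dq/dp)·(p/q) = (-25.8073) × (352/23045.9) = -0.39417…

-0.394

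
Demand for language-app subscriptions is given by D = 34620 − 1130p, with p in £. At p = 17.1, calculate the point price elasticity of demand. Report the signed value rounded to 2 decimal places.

-1.26

dD/dp = −1130. At p = 17.1, D = 34620 − 1130(17.1) = 15297.
Ed = (dD/dp)·(p/D) = −1130 × (17.1/15297) = -1.2631…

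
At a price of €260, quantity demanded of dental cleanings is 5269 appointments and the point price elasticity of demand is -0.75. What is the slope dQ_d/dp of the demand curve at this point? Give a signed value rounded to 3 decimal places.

-15.199

Ed = (dQ_d/dp)·(p/Q_d) ⇒ dQ_d/dp = Ed·Q_d/p = (-0.75)·5269/260 = -15.19903…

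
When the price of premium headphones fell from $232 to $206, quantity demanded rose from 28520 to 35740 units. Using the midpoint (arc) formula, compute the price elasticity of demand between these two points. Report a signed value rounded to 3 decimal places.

-1.893

%ΔQ = (35740 − 28520) / [(28520 + 35740)/2] = 7220/32130 = 0.224712…
%ΔP = (206 − 232) / [(232 + 206)/2] = -26/219 = -0.118721…
Arc Ed = %ΔQ / %ΔP = (7220/32130) / (-26/219) = -1.89276…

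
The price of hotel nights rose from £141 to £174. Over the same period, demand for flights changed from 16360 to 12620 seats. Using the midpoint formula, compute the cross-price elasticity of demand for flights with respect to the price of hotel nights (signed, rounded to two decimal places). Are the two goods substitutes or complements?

%ΔQ_{flights} = (12620 − 16360)/avg = -3740/14490 = -0.258109…
%ΔP_{hotel nights} = (174 − 141)/avg = 33/157.5 = 0.209523…
E_cross = (-3740/14490) / (33/157.5) = -1.2318…
E_cross < 0 ⇒ the goods are complements.

-1.23; complements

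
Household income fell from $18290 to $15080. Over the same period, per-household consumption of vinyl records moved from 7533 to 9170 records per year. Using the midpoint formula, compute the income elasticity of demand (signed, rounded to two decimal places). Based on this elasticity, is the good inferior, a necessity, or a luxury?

-1.02; inferior

%ΔQ = (9170 − 7533)/[( 7533 + 9170)/2] = 1637/8351.5 = 0.196012…
%ΔIncome = (15080 − 18290)/[( 18290 + 15080)/2] = -3210/16685 = -0.192388…
E_income = (1637/8351.5) / (-3210/16685) = -1.0188…
E_income < 0 ⇒ inferior good.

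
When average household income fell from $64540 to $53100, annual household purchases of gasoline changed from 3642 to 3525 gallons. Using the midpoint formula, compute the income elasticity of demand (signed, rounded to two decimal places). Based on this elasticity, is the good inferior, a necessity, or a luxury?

%ΔQ = (3525 − 3642)/[( 3642 + 3525)/2] = -117/3583.5 = -0.032649…
%ΔIncome = (53100 − 64540)/[( 64540 + 53100)/2] = -11440/58820 = -0.194491…
E_income = (-117/3583.5) / (-11440/58820) = 0.1678…
0 < E_income < 1 ⇒ normal good, necessity.

0.17; necessity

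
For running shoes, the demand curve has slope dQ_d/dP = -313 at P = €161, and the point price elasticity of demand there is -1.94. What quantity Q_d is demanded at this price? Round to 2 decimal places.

25975.77

Ed = (dQ_d/dP)·(P/Q_d) ⇒ Q_d = (dQ_d/dP)·P/Ed = (-313)·161/(-1.94) = 25975.7731…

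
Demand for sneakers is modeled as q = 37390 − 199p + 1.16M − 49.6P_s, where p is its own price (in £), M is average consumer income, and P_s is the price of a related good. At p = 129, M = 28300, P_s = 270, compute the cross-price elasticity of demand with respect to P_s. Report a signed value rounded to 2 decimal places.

-0.43

At the given values, q = 37390 − 199(129) + 1.16(28300) − 49.6(270) = 31155.
∂q/∂P_s = -49.6.
E = (-49.6) × (270/31155) = -0.4298…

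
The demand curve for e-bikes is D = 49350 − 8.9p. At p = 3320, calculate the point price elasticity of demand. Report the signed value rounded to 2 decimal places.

-1.49

dD/dp = −8.9. At p = 3320, D = 49350 − 8.9(3320) = 19802.
Ed = (dD/dp)·(p/D) = −8.9 × (3320/19802) = -1.4921…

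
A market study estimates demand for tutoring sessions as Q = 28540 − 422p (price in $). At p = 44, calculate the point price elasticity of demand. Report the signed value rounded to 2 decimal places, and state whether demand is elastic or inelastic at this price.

dQ/dp = −422. At p = 44, Q = 28540 − 422(44) = 9972.
Ed = (dQ/dp)·(p/Q) = −422 × (44/9972) = -1.8620…
|Ed| = 1.86 > 1, so demand is elastic.

-1.86; elastic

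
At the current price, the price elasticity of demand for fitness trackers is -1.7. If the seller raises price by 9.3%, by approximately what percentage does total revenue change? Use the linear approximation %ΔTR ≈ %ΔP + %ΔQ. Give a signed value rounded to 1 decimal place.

%ΔQ ≈ Ed × %ΔP = (-1.7) × (+9.3%) = -15.8100%
%ΔTR ≈ %ΔP + %ΔQ = (+9.3%) + (-15.8100%) = -6.5100%

-6.5%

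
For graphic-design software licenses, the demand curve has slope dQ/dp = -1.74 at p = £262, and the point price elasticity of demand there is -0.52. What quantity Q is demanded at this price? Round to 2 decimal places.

876.69

Ed = (dQ/dp)·(p/Q) ⇒ Q = (dQ/dp)·p/Ed = (-1.74)·262/(-0.52) = 876.6923…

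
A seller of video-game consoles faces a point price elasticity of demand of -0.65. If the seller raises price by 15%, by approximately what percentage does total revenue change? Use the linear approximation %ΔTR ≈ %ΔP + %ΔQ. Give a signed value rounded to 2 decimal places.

%ΔQ ≈ Ed × %ΔP = (-0.65) × (+15%) = -9.7500%
%ΔTR ≈ %ΔP + %ΔQ = (+15%) + (-9.7500%) = +5.2500%

+5.25%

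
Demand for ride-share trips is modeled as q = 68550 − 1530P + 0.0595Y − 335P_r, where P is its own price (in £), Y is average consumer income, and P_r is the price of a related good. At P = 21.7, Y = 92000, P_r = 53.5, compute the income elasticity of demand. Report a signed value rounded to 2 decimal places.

At the given values, q = 68550 − 1530(21.7) + 0.0595(92000) − 335(53.5) = 22900.5.
∂q/∂Y = 0.0595.
E = (0.0595) × (92000/22900.5) = 0.2390…

0.24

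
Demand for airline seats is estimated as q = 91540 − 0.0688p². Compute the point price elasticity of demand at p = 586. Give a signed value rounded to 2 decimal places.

dq/dp = −2·0.0688·p = -80.6336. At p = 586, q = 67914.3552.
Ed = (dq/dp)·(p/q) = (-80.6336) × (586/67914.3552) = -0.6957…

-0.70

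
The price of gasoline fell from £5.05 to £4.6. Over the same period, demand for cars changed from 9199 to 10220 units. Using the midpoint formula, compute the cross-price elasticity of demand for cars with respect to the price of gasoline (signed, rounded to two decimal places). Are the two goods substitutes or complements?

%ΔQ_{cars} = (10220 − 9199)/avg = 1021/9709.5 = 0.105154…
%ΔP_{gasoline} = (4.6 − 5.05)/avg = -0.45/4.825 = -0.093264…
E_cross = (1021/9709.5) / (-0.45/4.825) = -1.1274…
E_cross < 0 ⇒ the goods are complements.

-1.13; complements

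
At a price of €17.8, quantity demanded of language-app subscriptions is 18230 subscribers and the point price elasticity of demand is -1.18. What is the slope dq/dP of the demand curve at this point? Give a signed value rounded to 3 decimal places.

Ed = (dq/dP)·(P/q) ⇒ dq/dP = Ed·q/P = (-1.18)·18230/17.8 = -1208.50561…

-1208.506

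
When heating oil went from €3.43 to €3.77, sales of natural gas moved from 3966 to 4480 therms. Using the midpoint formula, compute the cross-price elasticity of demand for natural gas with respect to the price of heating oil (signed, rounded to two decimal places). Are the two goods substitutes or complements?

%ΔQ_{natural gas} = (4480 − 3966)/avg = 514/4223 = 0.121714…
%ΔP_{heating oil} = (3.77 − 3.43)/avg = 0.34/3.6 = 0.094444…
E_cross = (514/4223) / (0.34/3.6) = 1.2887…
E_cross > 0 ⇒ the goods are substitutes.

1.29; substitutes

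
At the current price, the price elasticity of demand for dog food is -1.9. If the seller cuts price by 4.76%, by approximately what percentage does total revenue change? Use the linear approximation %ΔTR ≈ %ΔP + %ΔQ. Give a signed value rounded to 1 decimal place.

+4.3%

%ΔQ ≈ Ed × %ΔP = (-1.9) × (-4.76%) = +9.0440%
%ΔTR ≈ %ΔP + %ΔQ = (-4.76%) + (+9.0440%) = +4.2840%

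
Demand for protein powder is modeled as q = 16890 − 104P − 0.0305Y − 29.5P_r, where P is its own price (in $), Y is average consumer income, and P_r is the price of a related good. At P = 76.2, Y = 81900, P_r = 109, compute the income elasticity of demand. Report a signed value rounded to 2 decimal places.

-0.77

At the given values, q = 16890 − 104(76.2) − 0.0305(81900) − 29.5(109) = 3251.75.
∂q/∂Y = -0.0305.
E = (-0.0305) × (81900/3251.75) = -0.7681…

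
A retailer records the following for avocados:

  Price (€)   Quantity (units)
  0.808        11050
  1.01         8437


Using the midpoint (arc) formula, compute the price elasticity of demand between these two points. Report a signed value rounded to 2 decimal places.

%ΔQ = (8437 − 11050) / [(11050 + 8437)/2] = -2613/9743.5 = -0.268178…
%ΔP = (1.01 − 0.808) / [(0.808 + 1.01)/2] = 0.202/0.909 = 0.222222…
Arc Ed = %ΔQ / %ΔP = (-2613/9743.5) / (0.202/0.909) = -1.2068…

-1.21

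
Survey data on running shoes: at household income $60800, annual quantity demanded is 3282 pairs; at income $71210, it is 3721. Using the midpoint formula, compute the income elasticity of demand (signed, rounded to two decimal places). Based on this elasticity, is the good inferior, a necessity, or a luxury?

0.79; necessity

%ΔQ = (3721 − 3282)/[( 3282 + 3721)/2] = 439/3501.5 = 0.125374…
%ΔIncome = (71210 − 60800)/[( 60800 + 71210)/2] = 10410/66005 = 0.157715…
E_income = (439/3501.5) / (10410/66005) = 0.7949…
0 < E_income < 1 ⇒ normal good, necessity.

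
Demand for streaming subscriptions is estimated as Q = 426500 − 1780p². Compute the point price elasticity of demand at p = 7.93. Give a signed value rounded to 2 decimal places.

dQ/dp = −2·1780·p = -28230.8. At p = 7.93, Q = 314564.878.
Ed = (dQ/dp)·(p/Q) = (-28230.8) × (7.93/314564.878) = -0.7116…

-0.71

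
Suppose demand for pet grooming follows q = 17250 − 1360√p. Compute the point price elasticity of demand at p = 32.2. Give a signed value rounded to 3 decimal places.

dq/dp = −1360/(2√p) = -119.834. At p = 32.2, q = 9532.67.
Ed = (dq/dp)·(p/q) = (-119.834) × (32.2/9532.67) = -0.40478…

-0.405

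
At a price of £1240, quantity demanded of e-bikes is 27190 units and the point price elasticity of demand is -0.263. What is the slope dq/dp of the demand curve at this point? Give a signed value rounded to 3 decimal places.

Ed = (dq/dp)·(p/q) ⇒ dq/dp = Ed·q/p = (-0.263)·27190/1240 = -5.76691…

-5.767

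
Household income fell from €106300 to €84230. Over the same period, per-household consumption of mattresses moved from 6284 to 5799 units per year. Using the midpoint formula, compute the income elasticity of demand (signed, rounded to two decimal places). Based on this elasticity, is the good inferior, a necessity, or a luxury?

%ΔQ = (5799 − 6284)/[( 6284 + 5799)/2] = -485/6041.5 = -0.080278…
%ΔIncome = (84230 − 106300)/[( 106300 + 84230)/2] = -22070/95265 = -0.231669…
E_income = (-485/6041.5) / (-22070/95265) = 0.3465…
0 < E_income < 1 ⇒ normal good, necessity.

0.35; necessity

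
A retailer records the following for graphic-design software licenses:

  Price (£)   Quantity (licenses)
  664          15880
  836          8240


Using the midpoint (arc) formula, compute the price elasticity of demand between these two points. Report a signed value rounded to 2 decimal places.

-2.76

%ΔQ = (8240 − 15880) / [(15880 + 8240)/2] = -7640/12060 = -0.633499…
%ΔP = (836 − 664) / [(664 + 836)/2] = 172/750 = 0.229333…
Arc Ed = %ΔQ / %ΔP = (-7640/12060) / (172/750) = -2.7623…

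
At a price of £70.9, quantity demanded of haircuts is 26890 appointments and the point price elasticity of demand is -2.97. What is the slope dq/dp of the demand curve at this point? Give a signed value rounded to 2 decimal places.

-1126.42

Ed = (dq/dp)·(p/q) ⇒ dq/dp = Ed·q/p = (-2.97)·26890/70.9 = -1126.4217…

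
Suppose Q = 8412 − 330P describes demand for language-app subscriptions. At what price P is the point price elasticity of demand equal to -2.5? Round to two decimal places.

18.21

Ed = −330P/(8412 − 330P). Set this equal to -2.5:
330P = 2.5·(8412 − 330P) ⇒ 330P(1 + 2.5) = 2.5·8412
P = 2.5·8412 / (330·3.5) = 18.2077…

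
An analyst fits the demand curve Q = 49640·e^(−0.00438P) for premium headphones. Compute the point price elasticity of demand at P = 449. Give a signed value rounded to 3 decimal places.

dQ/dP = −0.00438·Q = -30.4238. At P = 449, Q = 6946.08.
Ed = (dQ/dP)·(P/Q) = (-30.4238) × (449/6946.08) = -1.96662

-1.967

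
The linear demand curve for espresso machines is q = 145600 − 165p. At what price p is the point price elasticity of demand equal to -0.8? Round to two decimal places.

Ed = −165p/(145600 − 165p). Set this equal to -0.8:
165p = 0.8·(145600 − 165p) ⇒ 165p(1 + 0.8) = 0.8·145600
p = 0.8·145600 / (165·1.8) = 392.1885…

392.19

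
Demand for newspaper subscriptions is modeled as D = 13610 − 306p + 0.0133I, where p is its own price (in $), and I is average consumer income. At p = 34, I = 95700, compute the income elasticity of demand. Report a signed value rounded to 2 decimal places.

0.28

At the given values, D = 13610 − 306(34) + 0.0133(95700) = 4478.81.
∂D/∂I = 0.0133.
E = (0.0133) × (95700/4478.81) = 0.2841…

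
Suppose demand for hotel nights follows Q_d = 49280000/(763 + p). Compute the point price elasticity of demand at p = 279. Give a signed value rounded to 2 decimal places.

dQ_d/dp = −49280000/(763 + p)² = -45.3874. At p = 279, Q_d = 47293.7.
Ed = (dQ_d/dp)·(p/Q_d) = (-45.3874) × (279/47293.7) = -0.2677…

-0.27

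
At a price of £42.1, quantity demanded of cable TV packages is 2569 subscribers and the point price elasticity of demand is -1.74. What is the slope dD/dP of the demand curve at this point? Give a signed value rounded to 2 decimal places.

Ed = (dD/dP)·(P/D) ⇒ dD/dP = Ed·D/P = (-1.74)·2569/42.1 = -106.1771…

-106.18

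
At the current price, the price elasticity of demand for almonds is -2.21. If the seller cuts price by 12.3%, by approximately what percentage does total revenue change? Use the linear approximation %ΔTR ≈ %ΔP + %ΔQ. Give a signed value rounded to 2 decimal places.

+14.88%

%ΔQ ≈ Ed × %ΔP = (-2.21) × (-12.3%) = +27.1830%
%ΔTR ≈ %ΔP + %ΔQ = (-12.3%) + (+27.1830%) = +14.8830%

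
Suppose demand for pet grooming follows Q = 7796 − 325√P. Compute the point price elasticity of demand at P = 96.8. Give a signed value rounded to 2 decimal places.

dQ/dP = −325/(2√P) = -16.5164. At P = 96.8, Q = 4598.42.
Ed = (dQ/dP)·(P/Q) = (-16.5164) × (96.8/4598.42) = -0.3476…

-0.35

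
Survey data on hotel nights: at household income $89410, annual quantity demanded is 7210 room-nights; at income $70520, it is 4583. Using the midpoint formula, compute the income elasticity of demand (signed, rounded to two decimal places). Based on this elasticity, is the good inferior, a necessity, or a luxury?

1.89; luxury

%ΔQ = (4583 − 7210)/[( 7210 + 4583)/2] = -2627/5896.5 = -0.445518…
%ΔIncome = (70520 − 89410)/[( 89410 + 70520)/2] = -18890/79965 = -0.236228…
E_income = (-2627/5896.5) / (-18890/79965) = 1.8859…
E_income > 1 ⇒ normal good, luxury.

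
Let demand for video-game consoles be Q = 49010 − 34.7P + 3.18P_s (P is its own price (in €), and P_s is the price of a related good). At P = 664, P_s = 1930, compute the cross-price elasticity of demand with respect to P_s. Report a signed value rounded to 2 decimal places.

At the given values, Q = 49010 − 34.7(664) + 3.18(1930) = 32106.6.
∂Q/∂P_s = 3.18.
E = (3.18) × (1930/32106.6) = 0.1911…

0.19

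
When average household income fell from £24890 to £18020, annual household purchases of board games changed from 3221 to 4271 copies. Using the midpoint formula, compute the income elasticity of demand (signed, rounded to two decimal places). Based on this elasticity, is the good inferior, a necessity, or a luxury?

%ΔQ = (4271 − 3221)/[( 3221 + 4271)/2] = 1050/3746 = 0.280298…
%ΔIncome = (18020 − 24890)/[( 24890 + 18020)/2] = -6870/21455 = -0.320205…
E_income = (1050/3746) / (-6870/21455) = -0.8753…
E_income < 0 ⇒ inferior good.

-0.88; inferior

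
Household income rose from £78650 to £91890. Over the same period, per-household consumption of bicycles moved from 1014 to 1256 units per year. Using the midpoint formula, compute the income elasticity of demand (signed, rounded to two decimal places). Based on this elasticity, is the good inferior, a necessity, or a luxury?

1.37; luxury

%ΔQ = (1256 − 1014)/[( 1014 + 1256)/2] = 242/1135 = 0.213215…
%ΔIncome = (91890 − 78650)/[( 78650 + 91890)/2] = 13240/85270 = 0.155271…
E_income = (242/1135) / (13240/85270) = 1.3731…
E_income > 1 ⇒ normal good, luxury.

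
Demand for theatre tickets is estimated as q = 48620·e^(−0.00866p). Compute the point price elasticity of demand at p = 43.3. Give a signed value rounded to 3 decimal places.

-0.375

dq/dp = −0.00866·q = -289.389. At p = 43.3, q = 33416.7.
Ed = (dq/dp)·(p/q) = (-289.389) × (43.3/33416.7) = -0.37497…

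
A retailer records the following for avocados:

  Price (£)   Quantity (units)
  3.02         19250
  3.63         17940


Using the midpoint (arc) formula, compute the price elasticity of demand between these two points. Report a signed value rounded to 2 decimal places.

%ΔQ = (17940 − 19250) / [(19250 + 17940)/2] = -1310/18595 = -0.070449…
%ΔP = (3.63 − 3.02) / [(3.02 + 3.63)/2] = 0.61/3.325 = 0.183458…
Arc Ed = %ΔQ / %ΔP = (-1310/18595) / (0.61/3.325) = -0.3840…

-0.38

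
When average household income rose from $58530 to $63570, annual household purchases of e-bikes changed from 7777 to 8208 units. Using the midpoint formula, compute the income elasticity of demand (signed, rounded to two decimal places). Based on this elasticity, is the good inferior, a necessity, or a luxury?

%ΔQ = (8208 − 7777)/[( 7777 + 8208)/2] = 431/7992.5 = 0.053925…
%ΔIncome = (63570 − 58530)/[( 58530 + 63570)/2] = 5040/61050 = 0.082555…
E_income = (431/7992.5) / (5040/61050) = 0.6532…
0 < E_income < 1 ⇒ normal good, necessity.

0.65; necessity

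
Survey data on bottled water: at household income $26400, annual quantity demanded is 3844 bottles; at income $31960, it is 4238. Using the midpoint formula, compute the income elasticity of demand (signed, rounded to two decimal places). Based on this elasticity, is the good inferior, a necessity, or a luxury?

0.51; necessity

%ΔQ = (4238 − 3844)/[( 3844 + 4238)/2] = 394/4041 = 0.097500…
%ΔIncome = (31960 − 26400)/[( 26400 + 31960)/2] = 5560/29180 = 0.190541…
E_income = (394/4041) / (5560/29180) = 0.5117…
0 < E_income < 1 ⇒ normal good, necessity.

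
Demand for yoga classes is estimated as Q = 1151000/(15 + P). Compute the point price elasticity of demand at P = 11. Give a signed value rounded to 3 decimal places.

dQ/dP = −1151000/(15 + P)² = -1702.66. At P = 11, Q = 44269.2.
Ed = (dQ/dP)·(P/Q) = (-1702.66) × (11/44269.2) = -0.42307…

-0.423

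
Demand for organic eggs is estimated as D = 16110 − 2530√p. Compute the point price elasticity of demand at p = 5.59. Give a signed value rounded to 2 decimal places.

dD/dp = −2530/(2√p) = -535.038. At p = 5.59, D = 10128.3.
Ed = (dD/dp)·(p/D) = (-535.038) × (5.59/10128.3) = -0.2952…

-0.30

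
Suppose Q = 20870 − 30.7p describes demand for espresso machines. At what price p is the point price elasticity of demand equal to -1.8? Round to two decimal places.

Ed = −30.7p/(20870 − 30.7p). Set this equal to -1.8:
30.7p = 1.8·(20870 − 30.7p) ⇒ 30.7p(1 + 1.8) = 1.8·20870
p = 1.8·20870 / (30.7·2.8) = 437.0172…

437.02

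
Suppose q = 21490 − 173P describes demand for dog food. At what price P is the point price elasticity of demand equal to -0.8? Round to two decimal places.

Ed = −173P/(21490 − 173P). Set this equal to -0.8:
173P = 0.8·(21490 − 173P) ⇒ 173P(1 + 0.8) = 0.8·21490
P = 0.8·21490 / (173·1.8) = 55.2087…

55.21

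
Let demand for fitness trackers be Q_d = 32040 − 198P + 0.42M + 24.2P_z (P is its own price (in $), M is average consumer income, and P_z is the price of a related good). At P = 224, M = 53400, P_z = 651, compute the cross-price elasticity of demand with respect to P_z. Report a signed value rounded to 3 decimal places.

At the given values, Q_d = 32040 − 198(224) + 0.42(53400) + 24.2(651) = 25870.2.
∂Q_d/∂P_z = 24.2.
E = (24.2) × (651/25870.2) = 0.60897…

0.609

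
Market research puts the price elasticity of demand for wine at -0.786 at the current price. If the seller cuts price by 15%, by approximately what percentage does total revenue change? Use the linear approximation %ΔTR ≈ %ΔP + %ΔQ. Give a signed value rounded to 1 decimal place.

%ΔQ ≈ Ed × %ΔP = (-0.786) × (-15%) = +11.7900%
%ΔTR ≈ %ΔP + %ΔQ = (-15%) + (+11.7900%) = -3.2100%

-3.2%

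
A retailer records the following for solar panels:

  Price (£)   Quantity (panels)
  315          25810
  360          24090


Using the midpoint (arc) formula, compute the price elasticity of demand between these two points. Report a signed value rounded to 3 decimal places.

%ΔQ = (24090 − 25810) / [(25810 + 24090)/2] = -1720/24950 = -0.068937…
%ΔP = (360 − 315) / [(315 + 360)/2] = 45/337.5 = 0.133333…
Arc Ed = %ΔQ / %ΔP = (-1720/24950) / (45/337.5) = -0.51703…

-0.517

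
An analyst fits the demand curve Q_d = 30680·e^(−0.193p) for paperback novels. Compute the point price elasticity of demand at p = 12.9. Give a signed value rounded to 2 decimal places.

dQ_d/dp = −0.193·Q_d = -491.077. At p = 12.9, Q_d = 2544.44.
Ed = (dQ_d/dp)·(p/Q_d) = (-491.077) × (12.9/2544.44) = -2.4897

-2.49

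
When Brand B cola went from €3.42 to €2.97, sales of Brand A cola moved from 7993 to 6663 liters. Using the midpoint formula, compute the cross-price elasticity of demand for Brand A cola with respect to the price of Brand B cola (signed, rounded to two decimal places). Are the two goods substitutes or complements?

%ΔQ_{Brand A cola} = (6663 − 7993)/avg = -1330/7328 = -0.181495…
%ΔP_{Brand B cola} = (2.97 − 3.42)/avg = -0.45/3.195 = -0.140845…
E_cross = (-1330/7328) / (-0.45/3.195) = 1.2886…
E_cross > 0 ⇒ the goods are substitutes.

1.29; substitutes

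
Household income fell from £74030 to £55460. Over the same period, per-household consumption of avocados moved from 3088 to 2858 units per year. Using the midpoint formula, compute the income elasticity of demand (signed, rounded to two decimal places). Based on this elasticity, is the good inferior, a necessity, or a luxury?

%ΔQ = (2858 − 3088)/[( 3088 + 2858)/2] = -230/2973 = -0.077362…
%ΔIncome = (55460 − 74030)/[( 74030 + 55460)/2] = -18570/64745 = -0.286817…
E_income = (-230/2973) / (-18570/64745) = 0.2697…
0 < E_income < 1 ⇒ normal good, necessity.

0.27; necessity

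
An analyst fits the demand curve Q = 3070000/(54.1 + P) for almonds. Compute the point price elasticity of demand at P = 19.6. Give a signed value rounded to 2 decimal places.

-0.27

dQ/dP = −3070000/(54.1 + P)² = -565.202. At P = 19.6, Q = 41655.4.
Ed = (dQ/dP)·(P/Q) = (-565.202) × (19.6/41655.4) = -0.2659…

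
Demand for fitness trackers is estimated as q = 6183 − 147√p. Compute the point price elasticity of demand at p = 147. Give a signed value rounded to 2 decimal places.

dq/dp = −147/(2√p) = -6.06218. At p = 147, q = 4400.72.
Ed = (dq/dp)·(p/q) = (-6.06218) × (147/4400.72) = -0.2024…

-0.20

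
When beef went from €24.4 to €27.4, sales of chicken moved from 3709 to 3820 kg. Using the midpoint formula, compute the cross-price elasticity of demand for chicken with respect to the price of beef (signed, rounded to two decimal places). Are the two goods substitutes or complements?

%ΔQ_{chicken} = (3820 − 3709)/avg = 111/3764.5 = 0.029485…
%ΔP_{beef} = (27.4 − 24.4)/avg = 3/25.9 = 0.115830…
E_cross = (111/3764.5) / (3/25.9) = 0.2545…
E_cross > 0 ⇒ the goods are substitutes.

0.25; substitutes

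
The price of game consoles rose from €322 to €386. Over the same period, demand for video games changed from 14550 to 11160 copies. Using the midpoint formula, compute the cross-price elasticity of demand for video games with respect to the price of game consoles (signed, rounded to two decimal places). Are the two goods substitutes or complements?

%ΔQ_{video games} = (11160 − 14550)/avg = -3390/12855 = -0.263710…
%ΔP_{game consoles} = (386 − 322)/avg = 64/354 = 0.180790…
E_cross = (-3390/12855) / (64/354) = -1.4586…
E_cross < 0 ⇒ the goods are complements.

-1.46; complements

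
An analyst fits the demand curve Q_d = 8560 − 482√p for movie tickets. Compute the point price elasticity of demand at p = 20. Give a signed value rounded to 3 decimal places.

dQ_d/dp = −482/(2√p) = -53.8892. At p = 20, Q_d = 6404.43.
Ed = (dQ_d/dp)·(p/Q_d) = (-53.8892) × (20/6404.43) = -0.16828…

-0.168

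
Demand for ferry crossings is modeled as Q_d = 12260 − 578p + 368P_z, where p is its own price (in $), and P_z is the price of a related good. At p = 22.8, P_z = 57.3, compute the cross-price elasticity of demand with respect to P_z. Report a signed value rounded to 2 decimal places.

1.05

At the given values, Q_d = 12260 − 578(22.8) + 368(57.3) = 20168.
∂Q_d/∂P_z = 368.
E = (368) × (57.3/20168) = 1.0455…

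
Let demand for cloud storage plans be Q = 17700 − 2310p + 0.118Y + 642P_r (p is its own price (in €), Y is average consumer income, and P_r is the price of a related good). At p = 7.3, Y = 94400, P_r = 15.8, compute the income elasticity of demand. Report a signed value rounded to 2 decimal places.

0.50

At the given values, Q = 17700 − 2310(7.3) + 0.118(94400) + 642(15.8) = 22119.8.
∂Q/∂Y = 0.118.
E = (0.118) × (94400/22119.8) = 0.5035…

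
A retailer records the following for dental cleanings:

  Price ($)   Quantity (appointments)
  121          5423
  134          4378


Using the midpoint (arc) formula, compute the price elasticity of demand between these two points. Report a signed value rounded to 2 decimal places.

%ΔQ = (4378 − 5423) / [(5423 + 4378)/2] = -1045/4900.5 = -0.213243…
%ΔP = (134 − 121) / [(121 + 134)/2] = 13/127.5 = 0.101960…
Arc Ed = %ΔQ / %ΔP = (-1045/4900.5) / (13/127.5) = -2.0914…

-2.09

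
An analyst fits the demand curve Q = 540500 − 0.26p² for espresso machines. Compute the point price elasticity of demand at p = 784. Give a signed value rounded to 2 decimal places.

-0.84

dQ/dp = −2·0.26·p = -407.68. At p = 784, Q = 380689.44.
Ed = (dQ/dp)·(p/Q) = (-407.68) × (784/380689.44) = -0.8395…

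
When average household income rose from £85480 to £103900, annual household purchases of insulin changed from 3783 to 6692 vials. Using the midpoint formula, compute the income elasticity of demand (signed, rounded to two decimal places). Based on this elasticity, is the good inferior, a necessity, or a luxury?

2.86; luxury

%ΔQ = (6692 − 3783)/[( 3783 + 6692)/2] = 2909/5237.5 = 0.555417…
%ΔIncome = (103900 − 85480)/[( 85480 + 103900)/2] = 18420/94690 = 0.194529…
E_income = (2909/5237.5) / (18420/94690) = 2.8551…
E_income > 1 ⇒ normal good, luxury.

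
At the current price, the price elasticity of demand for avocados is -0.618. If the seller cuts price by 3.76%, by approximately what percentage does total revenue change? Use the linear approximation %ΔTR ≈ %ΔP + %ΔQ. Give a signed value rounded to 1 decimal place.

%ΔQ ≈ Ed × %ΔP = (-0.618) × (-3.76%) = +2.3237%
%ΔTR ≈ %ΔP + %ΔQ = (-3.76%) + (+2.3237%) = -1.4363%

-1.4%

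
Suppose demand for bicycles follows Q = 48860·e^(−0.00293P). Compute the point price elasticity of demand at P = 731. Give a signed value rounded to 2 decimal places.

dQ/dP = −0.00293·Q = -16.8126. At P = 731, Q = 5738.11.
Ed = (dQ/dP)·(P/Q) = (-16.8126) × (731/5738.11) = -2.1418…

-2.14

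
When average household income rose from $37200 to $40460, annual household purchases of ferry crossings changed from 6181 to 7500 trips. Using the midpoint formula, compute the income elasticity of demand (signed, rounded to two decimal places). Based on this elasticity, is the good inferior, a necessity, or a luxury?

%ΔQ = (7500 − 6181)/[( 6181 + 7500)/2] = 1319/6840.5 = 0.192822…
%ΔIncome = (40460 − 37200)/[( 37200 + 40460)/2] = 3260/38830 = 0.083955…
E_income = (1319/6840.5) / (3260/38830) = 2.2967…
E_income > 1 ⇒ normal good, luxury.

2.30; luxury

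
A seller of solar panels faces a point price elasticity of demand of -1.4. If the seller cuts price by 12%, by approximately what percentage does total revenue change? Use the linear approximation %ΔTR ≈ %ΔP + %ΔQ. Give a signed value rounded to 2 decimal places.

+4.80%

%ΔQ ≈ Ed × %ΔP = (-1.4) × (-12%) = +16.8000%
%ΔTR ≈ %ΔP + %ΔQ = (-12%) + (+16.8000%) = +4.8000%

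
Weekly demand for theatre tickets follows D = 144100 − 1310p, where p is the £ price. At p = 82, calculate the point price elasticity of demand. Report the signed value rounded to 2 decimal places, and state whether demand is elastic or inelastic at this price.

-2.93; elastic

dD/dp = −1310. At p = 82, D = 144100 − 1310(82) = 36680.
Ed = (dD/dp)·(p/D) = −1310 × (82/36680) = -2.9285…
|Ed| = 2.93 > 1, so demand is elastic.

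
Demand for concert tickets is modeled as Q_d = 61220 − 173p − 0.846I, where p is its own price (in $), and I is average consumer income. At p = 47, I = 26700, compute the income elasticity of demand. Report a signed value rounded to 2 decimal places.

At the given values, Q_d = 61220 − 173(47) − 0.846(26700) = 30500.8.
∂Q_d/∂I = -0.846.
E = (-0.846) × (26700/30500.8) = -0.7405…

-0.74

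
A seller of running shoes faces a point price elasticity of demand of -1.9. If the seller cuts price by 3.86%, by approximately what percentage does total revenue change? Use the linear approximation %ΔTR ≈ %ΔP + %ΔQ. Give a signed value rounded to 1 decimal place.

%ΔQ ≈ Ed × %ΔP = (-1.9) × (-3.86%) = +7.3340%
%ΔTR ≈ %ΔP + %ΔQ = (-3.86%) + (+7.3340%) = +3.4740%

+3.5%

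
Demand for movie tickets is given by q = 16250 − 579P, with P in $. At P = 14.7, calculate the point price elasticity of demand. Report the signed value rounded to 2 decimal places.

-1.10

dq/dP = −579. At P = 14.7, q = 16250 − 579(14.7) = 7738.7.
Ed = (dq/dP)·(P/q) = −579 × (14.7/7738.7) = -1.0998…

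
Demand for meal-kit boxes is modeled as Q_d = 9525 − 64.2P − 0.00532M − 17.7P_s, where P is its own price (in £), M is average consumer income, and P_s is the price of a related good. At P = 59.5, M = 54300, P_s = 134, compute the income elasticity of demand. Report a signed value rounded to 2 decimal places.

At the given values, Q_d = 9525 − 64.2(59.5) − 0.00532(54300) − 17.7(134) = 3044.424.
∂Q_d/∂M = -0.00532.
E = (-0.00532) × (54300/3044.424) = -0.0948…

-0.09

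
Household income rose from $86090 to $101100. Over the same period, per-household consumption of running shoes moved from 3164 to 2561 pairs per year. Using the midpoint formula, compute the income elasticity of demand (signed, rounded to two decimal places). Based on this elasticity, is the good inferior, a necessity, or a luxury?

%ΔQ = (2561 − 3164)/[( 3164 + 2561)/2] = -603/2862.5 = -0.210655…
%ΔIncome = (101100 − 86090)/[( 86090 + 101100)/2] = 15010/93595 = 0.160371…
E_income = (-603/2862.5) / (15010/93595) = -1.3135…
E_income < 0 ⇒ inferior good.

-1.31; inferior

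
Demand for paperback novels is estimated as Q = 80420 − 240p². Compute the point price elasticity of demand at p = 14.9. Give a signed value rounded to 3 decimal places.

-3.927

dQ/dp = −2·240·p = -7152. At p = 14.9, Q = 27137.6.
Ed = (dQ/dp)·(p/Q) = (-7152) × (14.9/27137.6) = -3.92683…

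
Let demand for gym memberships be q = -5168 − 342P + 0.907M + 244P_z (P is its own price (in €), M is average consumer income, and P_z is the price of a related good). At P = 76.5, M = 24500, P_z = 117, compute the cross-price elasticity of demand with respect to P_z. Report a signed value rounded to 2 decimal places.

1.47

At the given values, q = -5168 − 342(76.5) + 0.907(24500) + 244(117) = 19438.5.
∂q/∂P_z = 244.
E = (244) × (117/19438.5) = 1.4686…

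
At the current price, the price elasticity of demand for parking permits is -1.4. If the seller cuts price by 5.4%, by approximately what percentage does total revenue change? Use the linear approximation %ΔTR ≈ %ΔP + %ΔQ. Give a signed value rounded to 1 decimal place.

+2.2%

%ΔQ ≈ Ed × %ΔP = (-1.4) × (-5.4%) = +7.5600%
%ΔTR ≈ %ΔP + %ΔQ = (-5.4%) + (+7.5600%) = +2.1600%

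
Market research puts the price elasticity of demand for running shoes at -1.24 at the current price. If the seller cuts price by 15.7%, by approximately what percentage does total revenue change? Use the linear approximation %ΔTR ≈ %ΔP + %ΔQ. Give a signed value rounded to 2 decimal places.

+3.77%

%ΔQ ≈ Ed × %ΔP = (-1.24) × (-15.7%) = +19.4680%
%ΔTR ≈ %ΔP + %ΔQ = (-15.7%) + (+19.4680%) = +3.7680%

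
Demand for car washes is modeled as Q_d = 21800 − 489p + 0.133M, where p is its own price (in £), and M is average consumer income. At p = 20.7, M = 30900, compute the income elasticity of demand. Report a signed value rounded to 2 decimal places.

At the given values, Q_d = 21800 − 489(20.7) + 0.133(30900) = 15787.4.
∂Q_d/∂M = 0.133.
E = (0.133) × (30900/15787.4) = 0.2603…

0.26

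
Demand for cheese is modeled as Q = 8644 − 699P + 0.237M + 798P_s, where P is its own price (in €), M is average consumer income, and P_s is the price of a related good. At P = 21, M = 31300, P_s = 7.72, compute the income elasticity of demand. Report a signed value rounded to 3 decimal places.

At the given values, Q = 8644 − 699(21) + 0.237(31300) + 798(7.72) = 7543.66.
∂Q/∂M = 0.237.
E = (0.237) × (31300/7543.66) = 0.98335…

0.983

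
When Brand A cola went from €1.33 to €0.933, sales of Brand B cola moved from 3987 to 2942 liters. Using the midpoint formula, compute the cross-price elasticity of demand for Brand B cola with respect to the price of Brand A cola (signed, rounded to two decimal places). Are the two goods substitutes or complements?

0.86; substitutes

%ΔQ_{Brand B cola} = (2942 − 3987)/avg = -1045/3464.5 = -0.301630…
%ΔP_{Brand A cola} = (0.933 − 1.33)/avg = -0.397/1.1315 = -0.350861…
E_cross = (-1045/3464.5) / (-0.397/1.1315) = 0.8596…
E_cross > 0 ⇒ the goods are substitutes.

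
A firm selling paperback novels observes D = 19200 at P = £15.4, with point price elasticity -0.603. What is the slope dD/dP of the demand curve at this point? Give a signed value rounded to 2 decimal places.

Ed = (dD/dP)·(P/D) ⇒ dD/dP = Ed·D/P = (-0.603)·19200/15.4 = -751.7922…

-751.79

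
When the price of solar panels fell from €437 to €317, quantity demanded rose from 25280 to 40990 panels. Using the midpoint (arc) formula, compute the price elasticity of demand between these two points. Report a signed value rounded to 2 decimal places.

-1.49

%ΔQ = (40990 − 25280) / [(25280 + 40990)/2] = 15710/33135 = 0.474121…
%ΔP = (317 − 437) / [(437 + 317)/2] = -120/377 = -0.318302…
Arc Ed = %ΔQ / %ΔP = (15710/33135) / (-120/377) = -1.4895…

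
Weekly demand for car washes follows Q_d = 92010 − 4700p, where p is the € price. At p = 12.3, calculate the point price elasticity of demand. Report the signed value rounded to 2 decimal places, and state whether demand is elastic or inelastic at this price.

-1.69; elastic

dQ_d/dp = −4700. At p = 12.3, Q_d = 92010 − 4700(12.3) = 34200.
Ed = (dQ_d/dp)·(p/Q_d) = −4700 × (12.3/34200) = -1.6903…
|Ed| = 1.69 > 1, so demand is elastic.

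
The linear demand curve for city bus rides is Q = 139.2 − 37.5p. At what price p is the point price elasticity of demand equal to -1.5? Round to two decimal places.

Ed = −37.5p/(139.2 − 37.5p). Set this equal to -1.5:
37.5p = 1.5·(139.2 − 37.5p) ⇒ 37.5p(1 + 1.5) = 1.5·139.2
p = 1.5·139.2 / (37.5·2.5) = 2.2272

2.23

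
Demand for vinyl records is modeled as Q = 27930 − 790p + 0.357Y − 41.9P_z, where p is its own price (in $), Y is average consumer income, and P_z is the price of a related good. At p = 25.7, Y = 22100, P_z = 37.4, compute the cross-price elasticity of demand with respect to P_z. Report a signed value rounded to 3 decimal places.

-0.112

At the given values, Q = 27930 − 790(25.7) + 0.357(22100) − 41.9(37.4) = 13949.64.
∂Q/∂P_z = -41.9.
E = (-41.9) × (37.4/13949.64) = -0.11233…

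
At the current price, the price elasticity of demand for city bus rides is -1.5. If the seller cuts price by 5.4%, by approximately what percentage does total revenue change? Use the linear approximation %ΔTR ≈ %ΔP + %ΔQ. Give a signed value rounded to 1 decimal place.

%ΔQ ≈ Ed × %ΔP = (-1.5) × (-5.4%) = +8.1000%
%ΔTR ≈ %ΔP + %ΔQ = (-5.4%) + (+8.1000%) = +2.7000%

+2.7%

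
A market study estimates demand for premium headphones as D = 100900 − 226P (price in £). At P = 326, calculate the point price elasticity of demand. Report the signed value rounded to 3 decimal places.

dD/dP = −226. At P = 326, D = 100900 − 226(326) = 27224.
Ed = (dD/dP)·(P/D) = −226 × (326/27224) = -2.70628…

-2.706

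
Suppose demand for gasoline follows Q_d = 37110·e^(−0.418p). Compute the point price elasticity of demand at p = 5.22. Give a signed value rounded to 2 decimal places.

dQ_d/dp = −0.418·Q_d = -1750.06. At p = 5.22, Q_d = 4186.76.
Ed = (dQ_d/dp)·(p/Q_d) = (-1750.06) × (5.22/4186.76) = -2.1819…

-2.18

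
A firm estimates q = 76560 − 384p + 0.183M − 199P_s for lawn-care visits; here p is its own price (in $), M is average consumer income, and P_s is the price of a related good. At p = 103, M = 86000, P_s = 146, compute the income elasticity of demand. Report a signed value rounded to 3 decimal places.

At the given values, q = 76560 − 384(103) + 0.183(86000) − 199(146) = 23692.
∂q/∂M = 0.183.
E = (0.183) × (86000/23692) = 0.66427…

0.664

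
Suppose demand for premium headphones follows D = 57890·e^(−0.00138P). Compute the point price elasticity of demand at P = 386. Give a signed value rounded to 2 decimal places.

-0.53

dD/dP = −0.00138·D = -46.8967. At P = 386, D = 33983.1.
Ed = (dD/dP)·(P/D) = (-46.8967) × (386/33983.1) = -0.5326…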